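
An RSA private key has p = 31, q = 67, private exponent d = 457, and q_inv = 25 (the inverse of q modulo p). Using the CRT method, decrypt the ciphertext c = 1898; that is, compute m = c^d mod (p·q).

d_p = d mod (p−1) = 457 mod 30 = 7; d_q = d mod (q−1) = 61.
m₁ = c^(d_p) mod p: c ≡ 7 (mod 31), and 7^7 mod 31 = 28.
m₂ = c^(d_q) mod q: c ≡ 22 (mod 67), and 22^61 mod 67 = 25.
h = q_inv·(m₁ − m₂) mod p = 25·(28 − 25) mod 31 = 13.
m = m₂ + h·q = 25 + 13·67 = 896.

896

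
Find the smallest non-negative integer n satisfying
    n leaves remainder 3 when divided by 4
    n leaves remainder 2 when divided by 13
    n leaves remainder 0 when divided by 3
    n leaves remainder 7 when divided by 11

The moduli are pairwise coprime; M = 4·13·3·11 = 1716.
M/4 = 429; 429 ≡ 1 (mod 4), inverse 1.
M/13 = 132; 132 ≡ 2 (mod 13); 2·7 ≡ 1, so inverse 7.
M/3 = 572; 572 ≡ 2 (mod 3); 2·2 ≡ 1, so inverse 2.
M/11 = 156; 156 ≡ 2 (mod 11); 2·6 ≡ 1, so inverse 6.
n ≡ 3·429·1 + 2·132·7 + 0·572·2 + 7·156·6 = 9687.
9687 mod 1716 = 1107.

1107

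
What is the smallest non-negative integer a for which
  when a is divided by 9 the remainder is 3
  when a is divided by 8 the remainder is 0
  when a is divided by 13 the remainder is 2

From a ≡ 3 (mod 9) write a = 3 + 9t. Substituting into a ≡ 0 (mod 8) gives 9t ≡ 5 (mod 8), and since 1⁻¹ ≡ 1 (mod 8), t ≡ 5. Hence a ≡ 3 + 9·5 = 48 (mod 72).
From a ≡ 48 (mod 72) write a = 48 + 72t. Substituting into a ≡ 2 (mod 13) gives 72t ≡ 6 (mod 13), and since 7⁻¹ ≡ 2 (mod 13), t ≡ 12. Hence a ≡ 48 + 72·12 = 912 (mod 936).

912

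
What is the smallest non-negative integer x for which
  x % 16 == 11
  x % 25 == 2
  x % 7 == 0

The moduli are pairwise coprime; N = 16·25·7 = 2800.
N/16 = 175; 175 ≡ 15 (mod 16); 15·15 ≡ 1, so inverse 15.
N/25 = 112; 112 ≡ 12 (mod 25); 12·23 ≡ 1, so inverse 23.
N/7 = 400; 400 ≡ 1 (mod 7), inverse 1.
x ≡ 11·175·15 + 2·112·23 + 0·400·1 = 34027.
34027 mod 2800 = 427.

427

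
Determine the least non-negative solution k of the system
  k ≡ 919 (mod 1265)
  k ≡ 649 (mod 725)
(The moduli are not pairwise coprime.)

gcd(1265, 725) = 5 and 5 | (649 − 919), so the pair is consistent; merging gives k ≡ 91999 (mod 183425), where 183425 = lcm(1265, 725).
The solution is unique modulo lcm(1265, 725) = 183425.

91999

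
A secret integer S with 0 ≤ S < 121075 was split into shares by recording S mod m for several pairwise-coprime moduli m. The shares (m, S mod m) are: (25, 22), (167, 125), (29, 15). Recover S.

115522

The moduli are pairwise coprime; N = 25·167·29 = 121075.
N/25 = 4843; 4843 ≡ 18 (mod 25); 18·7 ≡ 1, so inverse 7.
N/167 = 725; 725 ≡ 57 (mod 167); 57·126 ≡ 1, so inverse 126.
N/29 = 4175; 4175 ≡ 28 (mod 29); 28·28 ≡ 1, so inverse 28.
S ≡ 22·4843·7 + 125·725·126 + 15·4175·28 = 13918072.
13918072 mod 121075 = 115522.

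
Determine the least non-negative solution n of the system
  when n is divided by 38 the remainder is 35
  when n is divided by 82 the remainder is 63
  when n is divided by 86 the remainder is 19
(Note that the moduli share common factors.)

25647

gcd(38, 82) = 2 and 2 | (63 − 35), so the pair is consistent; merging gives n ≡ 719 (mod 1558), where 1558 = lcm(38, 82).
gcd(1558, 86) = 2 and 2 | (19 − 719), so the pair is consistent; merging gives n ≡ 25647 (mod 66994), where 66994 = lcm(1558, 86).
The solution is unique modulo lcm(38, 82, 86) = 66994.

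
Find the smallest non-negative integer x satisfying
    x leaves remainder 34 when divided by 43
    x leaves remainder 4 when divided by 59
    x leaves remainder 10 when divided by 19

The moduli are pairwise coprime; N = 43·59·19 = 48203.
N/43 = 1121; 1121 ≡ 3 (mod 43); 3·29 ≡ 1, so inverse 29.
N/59 = 817; 817 ≡ 50 (mod 59); 50·13 ≡ 1, so inverse 13.
N/19 = 2537; 2537 ≡ 10 (mod 19); 10·2 ≡ 1, so inverse 2.
x ≡ 34·1121·29 + 4·817·13 + 10·2537·2 = 1198530.
1198530 mod 48203 = 41658.

41658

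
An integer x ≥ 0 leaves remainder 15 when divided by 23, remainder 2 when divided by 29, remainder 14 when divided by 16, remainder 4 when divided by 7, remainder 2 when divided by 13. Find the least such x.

From x ≡ 15 (mod 23) write x = 15 + 23t. Substituting into x ≡ 2 (mod 29) gives 23t ≡ 16 (mod 29), and since 23⁻¹ ≡ 24 (mod 29), t ≡ 7. Hence x ≡ 15 + 23·7 = 176 (mod 667).
From x ≡ 176 (mod 667) write x = 176 + 667t. Substituting into x ≡ 14 (mod 16) gives 667t ≡ 14 (mod 16), and since 11⁻¹ ≡ 3 (mod 16), t ≡ 10. Hence x ≡ 176 + 667·10 = 6846 (mod 10672).
From x ≡ 6846 (mod 10672) write x = 6846 + 10672t. Substituting into x ≡ 4 (mod 7) gives 10672t ≡ 4 (mod 7), and since 4⁻¹ ≡ 2 (mod 7), t ≡ 1. Hence x ≡ 6846 + 10672·1 = 17518 (mod 74704).
From x ≡ 17518 (mod 74704) write x = 17518 + 74704t. Substituting into x ≡ 2 (mod 13) gives 74704t ≡ 8 (mod 13), and since 6⁻¹ ≡ 11 (mod 13), t ≡ 10. Hence x ≡ 17518 + 74704·10 = 764558 (mod 971152).

764558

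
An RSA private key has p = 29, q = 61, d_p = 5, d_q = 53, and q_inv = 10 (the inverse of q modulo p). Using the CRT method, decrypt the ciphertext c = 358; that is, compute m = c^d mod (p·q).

m₁ = c^(d_p) mod p: c ≡ 10 (mod 29), and 10^5 mod 29 = 8.
m₂ = c^(d_q) mod q: c ≡ 53 (mod 61), and 53^53 mod 61 = 24.
h = q_inv·(m₁ − m₂) mod p = 10·(8 − 24) mod 29 = 14.
m = m₂ + h·q = 24 + 14·61 = 878.

878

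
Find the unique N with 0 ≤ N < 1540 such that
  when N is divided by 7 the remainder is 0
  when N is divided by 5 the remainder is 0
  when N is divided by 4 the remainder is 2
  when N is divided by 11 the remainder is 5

1050

The moduli are pairwise coprime; M = 7·5·4·11 = 1540.
M/7 = 220; 220 ≡ 3 (mod 7); 3·5 ≡ 1, so inverse 5.
M/5 = 308; 308 ≡ 3 (mod 5); 3·2 ≡ 1, so inverse 2.
M/4 = 385; 385 ≡ 1 (mod 4), inverse 1.
M/11 = 140; 140 ≡ 8 (mod 11); 8·7 ≡ 1, so inverse 7.
N ≡ 0·220·5 + 0·308·2 + 2·385·1 + 5·140·7 = 5670.
5670 mod 1540 = 1050.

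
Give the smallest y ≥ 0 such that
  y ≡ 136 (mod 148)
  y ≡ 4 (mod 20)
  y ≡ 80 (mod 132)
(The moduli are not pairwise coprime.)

6944

gcd(148, 20) = 4 and 4 | (4 − 136), so the pair is consistent; merging gives y ≡ 284 (mod 740), where 740 = lcm(148, 20).
gcd(740, 132) = 4 and 4 | (80 − 284), so the pair is consistent; merging gives y ≡ 6944 (mod 24420), where 24420 = lcm(740, 132).
The solution is unique modulo lcm(148, 20, 132) = 24420.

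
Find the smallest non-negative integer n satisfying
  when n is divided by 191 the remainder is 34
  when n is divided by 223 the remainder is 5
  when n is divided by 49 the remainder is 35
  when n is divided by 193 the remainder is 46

384185074

The moduli are pairwise coprime; M = 191·223·49·193 = 402802001.
M/191 = 2108911; 2108911 ≡ 80 (mod 191); 80·117 ≡ 1, so inverse 117.
M/223 = 1806287; 1806287 ≡ 210 (mod 223); 210·120 ≡ 1, so inverse 120.
M/49 = 8220449; 8220449 ≡ 13 (mod 49); 13·34 ≡ 1, so inverse 34.
M/193 = 2087057; 2087057 ≡ 148 (mod 193); 148·30 ≡ 1, so inverse 30.
n ≡ 34·2108911·117 + 5·1806287·120 + 35·8220449·34 + 46·2087057·30 = 22135493128.
22135493128 mod 402802001 = 384185074.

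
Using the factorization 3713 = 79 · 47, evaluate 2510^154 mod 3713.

Mod 79: 2510 ≡ 61; by Fermat, exponent reduces to 154 mod 78 = 76; 61^76 ≡ 10 (mod 79).
Mod 47: 2510 ≡ 19; by Fermat, exponent reduces to 154 mod 46 = 16; 19^16 ≡ 36 (mod 47).
Combine by CRT: x ≡ 10 (mod 79), x ≡ 36 (mod 47) ⇒ x ≡ 3091 (mod 3713).

3091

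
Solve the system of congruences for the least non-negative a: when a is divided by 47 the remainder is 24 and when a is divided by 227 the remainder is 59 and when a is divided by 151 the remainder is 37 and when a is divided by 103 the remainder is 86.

Combine the congruences pairwise.
From a ≡ 24 (mod 47) write a = 24 + 47t. Substituting into a ≡ 59 (mod 227) gives 47t ≡ 35 (mod 227), and since 47⁻¹ ≡ 29 (mod 227), t ≡ 107. Hence a ≡ 24 + 47·107 = 5053 (mod 10669).
From a ≡ 5053 (mod 10669) write a = 5053 + 10669t. Substituting into a ≡ 37 (mod 151) gives 10669t ≡ 118 (mod 151), and since 99⁻¹ ≡ 90 (mod 151), t ≡ 50. Hence a ≡ 5053 + 10669·50 = 538503 (mod 1611019).
From a ≡ 538503 (mod 1611019) write a = 538503 + 1611019t. Substituting into a ≡ 86 (mod 103) gives 1611019t ≡ 67 (mod 103), and since 99⁻¹ ≡ 77 (mod 103), t ≡ 9. Hence a ≡ 538503 + 1611019·9 = 15037674 (mod 165934957).

15037674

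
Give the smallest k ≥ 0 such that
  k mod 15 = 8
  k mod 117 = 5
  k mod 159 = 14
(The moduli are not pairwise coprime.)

Combine the congruences pairwise.
gcd(15, 117) = 3 and 3 | (5 − 8), so the pair is consistent; merging gives k ≡ 473 (mod 585), where 585 = lcm(15, 117).
gcd(585, 159) = 3 and 3 | (14 − 473), so the pair is consistent; merging gives k ≡ 5738 (mod 31005), where 31005 = lcm(585, 159).
The solution is unique modulo lcm(15, 117, 159) = 31005.

5738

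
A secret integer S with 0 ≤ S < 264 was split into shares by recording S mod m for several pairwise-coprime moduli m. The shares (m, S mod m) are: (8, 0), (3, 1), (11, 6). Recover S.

The moduli are pairwise coprime; N = 8·3·11 = 264.
N/8 = 33; 33 ≡ 1 (mod 8), inverse 1.
N/3 = 88; 88 ≡ 1 (mod 3), inverse 1.
N/11 = 24; 24 ≡ 2 (mod 11); 2·6 ≡ 1, so inverse 6.
S ≡ 0·33·1 + 1·88·1 + 6·24·6 = 952.
952 mod 264 = 160.

160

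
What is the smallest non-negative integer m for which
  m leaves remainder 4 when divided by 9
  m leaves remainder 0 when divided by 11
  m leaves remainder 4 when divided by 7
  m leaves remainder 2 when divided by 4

2398

From m ≡ 4 (mod 9) write m = 4 + 9t. Substituting into m ≡ 0 (mod 11) gives 9t ≡ 7 (mod 11), and since 9⁻¹ ≡ 5 (mod 11), t ≡ 2. Hence m ≡ 4 + 9·2 = 22 (mod 99).
From m ≡ 22 (mod 99) write m = 22 + 99t. Substituting into m ≡ 4 (mod 7) gives 99t ≡ 3 (mod 7), and since 1⁻¹ ≡ 1 (mod 7), t ≡ 3. Hence m ≡ 22 + 99·3 = 319 (mod 693).
From m ≡ 319 (mod 693) write m = 319 + 693t. Substituting into m ≡ 2 (mod 4) gives 693t ≡ 3 (mod 4), and since 1⁻¹ ≡ 1 (mod 4), t ≡ 3. Hence m ≡ 319 + 693·3 = 2398 (mod 2772).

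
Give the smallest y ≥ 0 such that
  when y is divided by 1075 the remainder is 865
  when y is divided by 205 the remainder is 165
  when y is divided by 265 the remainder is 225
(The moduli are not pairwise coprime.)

999540

gcd(1075, 205) = 5 and 5 | (165 − 865), so the pair is consistent; merging gives y ≡ 29890 (mod 44075), where 44075 = lcm(1075, 205).
gcd(44075, 265) = 5 and 5 | (225 − 29890), so the pair is consistent; merging gives y ≡ 999540 (mod 2335975), where 2335975 = lcm(44075, 265).
The solution is unique modulo lcm(1075, 205, 265) = 2335975.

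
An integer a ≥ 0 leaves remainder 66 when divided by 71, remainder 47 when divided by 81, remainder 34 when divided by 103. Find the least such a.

460856

The moduli are pairwise coprime; N = 71·81·103 = 592353.
N/71 = 8343; 8343 ≡ 36 (mod 71); 36·2 ≡ 1, so inverse 2.
N/81 = 7313; 7313 ≡ 23 (mod 81); 23·74 ≡ 1, so inverse 74.
N/103 = 5751; 5751 ≡ 86 (mod 103); 86·6 ≡ 1, so inverse 6.
a ≡ 66·8343·2 + 47·7313·74 + 34·5751·6 = 27709094.
27709094 mod 592353 = 460856.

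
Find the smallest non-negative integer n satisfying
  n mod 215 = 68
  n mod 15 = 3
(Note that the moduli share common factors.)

gcd(215, 15) = 5 and 5 | (3 − 68), so the pair is consistent; merging gives n ≡ 498 (mod 645), where 645 = lcm(215, 15).
The solution is unique modulo lcm(215, 15) = 645.

498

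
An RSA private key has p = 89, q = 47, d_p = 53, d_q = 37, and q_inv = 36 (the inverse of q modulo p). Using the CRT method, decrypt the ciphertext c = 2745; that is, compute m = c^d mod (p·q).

2766

m₁ = c^(d_p) mod p: c ≡ 75 (mod 89), and 75^53 mod 89 = 7.
m₂ = c^(d_q) mod q: c ≡ 19 (mod 47), and 19^37 mod 47 = 40.
h = q_inv·(m₁ − m₂) mod p = 36·(7 − 40) mod 89 = 58.
m = m₂ + h·q = 40 + 58·47 = 2766.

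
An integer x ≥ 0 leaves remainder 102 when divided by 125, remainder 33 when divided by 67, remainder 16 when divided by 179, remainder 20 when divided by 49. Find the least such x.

18286477

Combine the congruences pairwise.
From x ≡ 102 (mod 125) write x = 102 + 125t. Substituting into x ≡ 33 (mod 67) gives 125t ≡ 65 (mod 67), and since 58⁻¹ ≡ 52 (mod 67), t ≡ 30. Hence x ≡ 102 + 125·30 = 3852 (mod 8375).
From x ≡ 3852 (mod 8375) write x = 3852 + 8375t. Substituting into x ≡ 16 (mod 179) gives 8375t ≡ 102 (mod 179), and since 141⁻¹ ≡ 146 (mod 179), t ≡ 35. Hence x ≡ 3852 + 8375·35 = 296977 (mod 1499125).
From x ≡ 296977 (mod 1499125) write x = 296977 + 1499125t. Substituting into x ≡ 20 (mod 49) gives 1499125t ≡ 32 (mod 49), and since 19⁻¹ ≡ 31 (mod 49), t ≡ 12. Hence x ≡ 296977 + 1499125·12 = 18286477 (mod 73457125).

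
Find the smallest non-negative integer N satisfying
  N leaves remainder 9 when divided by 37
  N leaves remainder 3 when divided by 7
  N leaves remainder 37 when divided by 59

The moduli are pairwise coprime; M = 37·7·59 = 15281.
M/37 = 413; 413 ≡ 6 (mod 37); 6·31 ≡ 1, so inverse 31.
M/7 = 2183; 2183 ≡ 6 (mod 7); 6·6 ≡ 1, so inverse 6.
M/59 = 259; 259 ≡ 23 (mod 59); 23·18 ≡ 1, so inverse 18.
N ≡ 9·413·31 + 3·2183·6 + 37·259·18 = 327015.
327015 mod 15281 = 6114.

6114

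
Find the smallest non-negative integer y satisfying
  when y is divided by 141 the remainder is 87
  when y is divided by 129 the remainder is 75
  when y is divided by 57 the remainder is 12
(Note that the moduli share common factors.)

Combine the congruences pairwise.
gcd(141, 129) = 3 and 3 | (75 − 87), so the pair is consistent; merging gives y ≡ 6009 (mod 6063), where 6063 = lcm(141, 129).
gcd(6063, 57) = 3 and 3 | (12 − 6009), so the pair is consistent; merging gives y ≡ 84828 (mod 115197), where 115197 = lcm(6063, 57).
The solution is unique modulo lcm(141, 129, 57) = 115197.

84828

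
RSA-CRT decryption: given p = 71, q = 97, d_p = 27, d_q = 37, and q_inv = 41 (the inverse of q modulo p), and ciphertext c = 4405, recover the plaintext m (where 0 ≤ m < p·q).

m₁ = c^(d_p) mod p: c ≡ 3 (mod 71), and 3^27 mod 71 = 49.
m₂ = c^(d_q) mod q: c ≡ 40 (mod 97), and 40^37 mod 97 = 59.
h = q_inv·(m₁ − m₂) mod p = 41·(49 − 59) mod 71 = 16.
m = m₂ + h·q = 59 + 16·97 = 1611.

1611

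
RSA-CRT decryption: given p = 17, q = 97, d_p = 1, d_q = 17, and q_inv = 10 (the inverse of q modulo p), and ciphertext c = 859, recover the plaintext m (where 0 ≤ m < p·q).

m₁ = c^(d_p) mod p: c ≡ 9 (mod 17), and 9^1 mod 17 = 9.
m₂ = c^(d_q) mod q: c ≡ 83 (mod 97), and 83^17 mod 97 = 5.
h = q_inv·(m₁ − m₂) mod p = 10·(9 − 5) mod 17 = 6.
m = m₂ + h·q = 5 + 6·97 = 587.

587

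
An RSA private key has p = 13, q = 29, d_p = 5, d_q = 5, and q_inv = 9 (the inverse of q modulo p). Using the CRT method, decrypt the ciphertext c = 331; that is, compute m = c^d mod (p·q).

41

m₁ = c^(d_p) mod p: c ≡ 6 (mod 13), and 6^5 mod 13 = 2.
m₂ = c^(d_q) mod q: c ≡ 12 (mod 29), and 12^5 mod 29 = 12.
h = q_inv·(m₁ − m₂) mod p = 9·(2 − 12) mod 13 = 1.
m = m₂ + h·q = 12 + 1·29 = 41.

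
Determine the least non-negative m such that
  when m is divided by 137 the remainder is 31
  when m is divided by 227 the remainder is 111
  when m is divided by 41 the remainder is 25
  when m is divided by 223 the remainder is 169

The moduli are pairwise coprime; N = 137·227·41·223 = 284338157.
N/137 = 2075461; 2075461 ≡ 48 (mod 137); 48·20 ≡ 1, so inverse 20.
N/227 = 1252591; 1252591 ≡ 5 (mod 227); 5·91 ≡ 1, so inverse 91.
N/41 = 6935077; 6935077 ≡ 9 (mod 41); 9·32 ≡ 1, so inverse 32.
N/223 = 1275059; 1275059 ≡ 168 (mod 223); 168·150 ≡ 1, so inverse 150.
m ≡ 31·2075461·20 + 111·1252591·91 + 25·6935077·32 + 169·1275059·150 = 51810014761.
51810014761 mod 284338157 = 60470187.

60470187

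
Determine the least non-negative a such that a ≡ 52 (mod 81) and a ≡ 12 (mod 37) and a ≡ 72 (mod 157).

From a ≡ 52 (mod 81) write a = 52 + 81t. Substituting into a ≡ 12 (mod 37) gives 81t ≡ 34 (mod 37), and since 7⁻¹ ≡ 16 (mod 37), t ≡ 26. Hence a ≡ 52 + 81·26 = 2158 (mod 2997).
From a ≡ 2158 (mod 2997) write a = 2158 + 2997t. Substituting into a ≡ 72 (mod 157) gives 2997t ≡ 112 (mod 157), and since 14⁻¹ ≡ 101 (mod 157), t ≡ 8. Hence a ≡ 2158 + 2997·8 = 26134 (mod 470529).

26134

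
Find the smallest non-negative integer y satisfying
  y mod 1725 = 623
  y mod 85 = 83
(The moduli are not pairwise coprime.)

16148

gcd(1725, 85) = 5 and 5 | (83 − 623), so the pair is consistent; merging gives y ≡ 16148 (mod 29325), where 29325 = lcm(1725, 85).
The solution is unique modulo lcm(1725, 85) = 29325.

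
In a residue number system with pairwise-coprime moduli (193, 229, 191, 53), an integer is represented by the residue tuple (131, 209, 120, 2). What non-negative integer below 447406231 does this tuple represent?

435480120

From x ≡ 131 (mod 193) write x = 131 + 193t. Substituting into x ≡ 209 (mod 229) gives 193t ≡ 78 (mod 229), and since 193⁻¹ ≡ 159 (mod 229), t ≡ 36. Hence x ≡ 131 + 193·36 = 7079 (mod 44197).
From x ≡ 7079 (mod 44197) write x = 7079 + 44197t. Substituting into x ≡ 120 (mod 191) gives 44197t ≡ 108 (mod 191), and since 76⁻¹ ≡ 93 (mod 191), t ≡ 112. Hence x ≡ 7079 + 44197·112 = 4957143 (mod 8441627).
From x ≡ 4957143 (mod 8441627) write x = 4957143 + 8441627t. Substituting into x ≡ 2 (mod 53) gives 8441627t ≡ 2 (mod 53), and since 52⁻¹ ≡ 52 (mod 53), t ≡ 51. Hence x ≡ 4957143 + 8441627·51 = 435480120 (mod 447406231).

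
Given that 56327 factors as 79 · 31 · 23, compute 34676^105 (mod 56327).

Mod 79: 34676 ≡ 74; by Fermat, exponent reduces to 105 mod 78 = 27; 74^27 ≡ 41 (mod 79).
Mod 31: 34676 ≡ 18; by Fermat, exponent reduces to 105 mod 30 = 15; 18^15 ≡ 1 (mod 31).
Mod 23: 34676 ≡ 15; by Fermat, exponent reduces to 105 mod 22 = 17; 15^17 ≡ 10 (mod 23).
Combine by CRT: x ≡ 41 (mod 79), x ≡ 1 (mod 31), x ≡ 10 (mod 23) ⇒ x ≡ 26506 (mod 56327).

26506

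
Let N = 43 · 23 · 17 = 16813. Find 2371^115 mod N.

12820

Mod 43: 2371 ≡ 6; by Fermat, exponent reduces to 115 mod 42 = 31; 6^31 ≡ 6 (mod 43).
Mod 23: 2371 ≡ 2; by Fermat, exponent reduces to 115 mod 22 = 5; 2^5 ≡ 9 (mod 23).
Mod 17: 2371 ≡ 8; by Fermat, exponent reduces to 115 mod 16 = 3; 8^3 ≡ 2 (mod 17).
Combine by CRT: x ≡ 6 (mod 43), x ≡ 9 (mod 23), x ≡ 2 (mod 17) ⇒ x ≡ 12820 (mod 16813).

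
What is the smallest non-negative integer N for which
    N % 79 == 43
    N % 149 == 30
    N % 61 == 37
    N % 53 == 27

From N ≡ 43 (mod 79) write N = 43 + 79t. Substituting into N ≡ 30 (mod 149) gives 79t ≡ 136 (mod 149), and since 79⁻¹ ≡ 83 (mod 149), t ≡ 113. Hence N ≡ 43 + 79·113 = 8970 (mod 11771).
From N ≡ 8970 (mod 11771) write N = 8970 + 11771t. Substituting into N ≡ 37 (mod 61) gives 11771t ≡ 34 (mod 61), and since 59⁻¹ ≡ 30 (mod 61), t ≡ 44. Hence N ≡ 8970 + 11771·44 = 526894 (mod 718031).
From N ≡ 526894 (mod 718031) write N = 526894 + 718031t. Substituting into N ≡ 27 (mod 53) gives 718031t ≡ 6 (mod 53), and since 40⁻¹ ≡ 4 (mod 53), t ≡ 24. Hence N ≡ 526894 + 718031·24 = 17759638 (mod 38055643).

17759638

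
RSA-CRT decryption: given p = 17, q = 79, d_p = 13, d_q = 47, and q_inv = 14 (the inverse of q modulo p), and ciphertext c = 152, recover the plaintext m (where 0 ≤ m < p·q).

m₁ = c^(d_p) mod p: c ≡ 16 (mod 17), and 16^13 mod 17 = 16.
m₂ = c^(d_q) mod q: c ≡ 73 (mod 79), and 73^47 mod 79 = 76.
h = q_inv·(m₁ − m₂) mod p = 14·(16 − 76) mod 17 = 10.
m = m₂ + h·q = 76 + 10·79 = 866.

866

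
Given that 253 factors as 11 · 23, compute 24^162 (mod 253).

70

Mod 11: 24 ≡ 2; by Fermat, exponent reduces to 162 mod 10 = 2; 2^2 ≡ 4 (mod 11).
Mod 23: 24 ≡ 1; by Fermat, exponent reduces to 162 mod 22 = 8; 1^8 ≡ 1 (mod 23).
Combine by CRT: x ≡ 4 (mod 11), x ≡ 1 (mod 23) ⇒ x ≡ 70 (mod 253).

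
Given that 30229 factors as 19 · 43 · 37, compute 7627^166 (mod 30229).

Mod 19: 7627 ≡ 8; by Fermat, exponent reduces to 166 mod 18 = 4; 8^4 ≡ 11 (mod 19).
Mod 43: 7627 ≡ 16; by Fermat, exponent reduces to 166 mod 42 = 40; 16^40 ≡ 21 (mod 43).
Mod 37: 7627 ≡ 5; by Fermat, exponent reduces to 166 mod 36 = 22; 5^22 ≡ 4 (mod 37).
Combine by CRT: x ≡ 11 (mod 19), x ≡ 21 (mod 43), x ≡ 4 (mod 37) ⇒ x ≡ 18726 (mod 30229).

18726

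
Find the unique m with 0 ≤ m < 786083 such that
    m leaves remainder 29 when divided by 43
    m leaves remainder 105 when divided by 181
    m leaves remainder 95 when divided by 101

541657

The moduli are pairwise coprime; N = 43·181·101 = 786083.
N/43 = 18281; 18281 ≡ 6 (mod 43); 6·36 ≡ 1, so inverse 36.
N/181 = 4343; 4343 ≡ 180 (mod 181); 180·180 ≡ 1, so inverse 180.
N/101 = 7783; 7783 ≡ 6 (mod 101); 6·17 ≡ 1, so inverse 17.
m ≡ 29·18281·36 + 105·4343·180 + 95·7783·17 = 113737609.
113737609 mod 786083 = 541657.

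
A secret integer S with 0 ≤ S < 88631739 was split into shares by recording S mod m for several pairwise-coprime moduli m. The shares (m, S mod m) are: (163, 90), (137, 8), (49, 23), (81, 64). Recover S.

33346630

The moduli are pairwise coprime; N = 163·137·49·81 = 88631739.
N/163 = 543753; 543753 ≡ 148 (mod 163); 148·76 ≡ 1, so inverse 76.
N/137 = 646947; 646947 ≡ 33 (mod 137); 33·54 ≡ 1, so inverse 54.
N/49 = 1808811; 1808811 ≡ 25 (mod 49); 25·2 ≡ 1, so inverse 2.
N/81 = 1094219; 1094219 ≡ 71 (mod 81); 71·8 ≡ 1, so inverse 8.
S ≡ 90·543753·76 + 8·646947·54 + 23·1808811·2 + 64·1094219·8 = 4642197058.
4642197058 mod 88631739 = 33346630.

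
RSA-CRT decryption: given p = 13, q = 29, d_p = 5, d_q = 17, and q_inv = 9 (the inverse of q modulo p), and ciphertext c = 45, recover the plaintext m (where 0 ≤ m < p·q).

m₁ = c^(d_p) mod p: c ≡ 6 (mod 13), and 6^5 mod 13 = 2.
m₂ = c^(d_q) mod q: c ≡ 16 (mod 29), and 16^17 mod 29 = 7.
h = q_inv·(m₁ − m₂) mod p = 9·(2 − 7) mod 13 = 7.
m = m₂ + h·q = 7 + 7·29 = 210.

210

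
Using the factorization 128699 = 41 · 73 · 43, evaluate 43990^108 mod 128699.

Mod 41: 43990 ≡ 38; by Fermat, exponent reduces to 108 mod 40 = 28; 38^28 ≡ 40 (mod 41).
Mod 73: 43990 ≡ 44; by Fermat, exponent reduces to 108 mod 72 = 36; 44^36 ≡ 72 (mod 73).
Mod 43: 43990 ≡ 1; by Fermat, exponent reduces to 108 mod 42 = 24; 1^24 ≡ 1 (mod 43).
Combine by CRT: x ≡ 40 (mod 41), x ≡ 72 (mod 73), x ≡ 1 (mod 43) ⇒ x ≡ 29929 (mod 128699).

29929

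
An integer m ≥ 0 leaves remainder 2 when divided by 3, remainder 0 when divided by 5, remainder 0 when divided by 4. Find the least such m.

20

From m ≡ 2 (mod 3) write m = 2 + 3t. Substituting into m ≡ 0 (mod 5) gives 3t ≡ 3 (mod 5), and since 3⁻¹ ≡ 2 (mod 5), t ≡ 1. Hence m ≡ 2 + 3·1 = 5 (mod 15).
From m ≡ 5 (mod 15) write m = 5 + 15t. Substituting into m ≡ 0 (mod 4) gives 15t ≡ 3 (mod 4), and since 3⁻¹ ≡ 3 (mod 4), t ≡ 1. Hence m ≡ 5 + 15·1 = 20 (mod 60).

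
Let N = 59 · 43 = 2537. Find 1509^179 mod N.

1589

Mod 59: 1509 ≡ 34; by Fermat, exponent reduces to 179 mod 58 = 5; 34^5 ≡ 55 (mod 59).
Mod 43: 1509 ≡ 4; by Fermat, exponent reduces to 179 mod 42 = 11; 4^11 ≡ 41 (mod 43).
Combine by CRT: x ≡ 55 (mod 59), x ≡ 41 (mod 43) ⇒ x ≡ 1589 (mod 2537).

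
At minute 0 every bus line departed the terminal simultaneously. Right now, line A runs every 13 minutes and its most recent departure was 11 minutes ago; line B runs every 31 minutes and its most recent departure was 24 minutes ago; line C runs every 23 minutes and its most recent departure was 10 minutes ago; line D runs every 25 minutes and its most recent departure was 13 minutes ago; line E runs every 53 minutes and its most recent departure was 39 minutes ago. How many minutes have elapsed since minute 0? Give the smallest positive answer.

The moduli are pairwise coprime; N = 13·31·23·25·53 = 12281425.
N/13 = 944725; 944725 ≡ 2 (mod 13); 2·7 ≡ 1, so inverse 7.
N/31 = 396175; 396175 ≡ 26 (mod 31); 26·6 ≡ 1, so inverse 6.
N/23 = 533975; 533975 ≡ 7 (mod 23); 7·10 ≡ 1, so inverse 10.
N/25 = 491257; 491257 ≡ 7 (mod 25); 7·18 ≡ 1, so inverse 18.
N/53 = 231725; 231725 ≡ 9 (mod 53); 9·6 ≡ 1, so inverse 6.
t ≡ 11·944725·7 + 24·396175·6 + 10·533975·10 + 13·491257·18 + 39·231725·6 = 352368313.
352368313 mod 12281425 = 8488413.

8488413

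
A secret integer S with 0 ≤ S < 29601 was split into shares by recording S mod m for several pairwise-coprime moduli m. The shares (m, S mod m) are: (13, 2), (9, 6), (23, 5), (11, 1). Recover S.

The moduli are pairwise coprime; N = 13·9·23·11 = 29601.
N/13 = 2277; 2277 ≡ 2 (mod 13); 2·7 ≡ 1, so inverse 7.
N/9 = 3289; 3289 ≡ 4 (mod 9); 4·7 ≡ 1, so inverse 7.
N/23 = 1287; 1287 ≡ 22 (mod 23); 22·22 ≡ 1, so inverse 22.
N/11 = 2691; 2691 ≡ 7 (mod 11); 7·8 ≡ 1, so inverse 8.
S ≡ 2·2277·7 + 6·3289·7 + 5·1287·22 + 1·2691·8 = 333114.
333114 mod 29601 = 7503.

7503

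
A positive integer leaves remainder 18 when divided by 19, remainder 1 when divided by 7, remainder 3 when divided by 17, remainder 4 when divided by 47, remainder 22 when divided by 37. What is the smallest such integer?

The moduli are pairwise coprime; N = 19·7·17·47·37 = 3931879.
N/19 = 206941; 206941 ≡ 12 (mod 19); 12·8 ≡ 1, so inverse 8.
N/7 = 561697; 561697 ≡ 3 (mod 7); 3·5 ≡ 1, so inverse 5.
N/17 = 231287; 231287 ≡ 2 (mod 17); 2·9 ≡ 1, so inverse 9.
N/47 = 83657; 83657 ≡ 44 (mod 47); 44·31 ≡ 1, so inverse 31.
N/37 = 106267; 106267 ≡ 3 (mod 37); 3·25 ≡ 1, so inverse 25.
t ≡ 18·206941·8 + 1·561697·5 + 3·231287·9 + 4·83657·31 + 22·106267·25 = 107673056.
107673056 mod 3931879 = 1512323.

1512323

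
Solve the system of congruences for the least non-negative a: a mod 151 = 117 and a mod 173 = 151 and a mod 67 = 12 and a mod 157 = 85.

From a ≡ 117 (mod 151) write a = 117 + 151t. Substituting into a ≡ 151 (mod 173) gives 151t ≡ 34 (mod 173), and since 151⁻¹ ≡ 55 (mod 173), t ≡ 140. Hence a ≡ 117 + 151·140 = 21257 (mod 26123).
From a ≡ 21257 (mod 26123) write a = 21257 + 26123t. Substituting into a ≡ 12 (mod 67) gives 26123t ≡ 61 (mod 67), and since 60⁻¹ ≡ 19 (mod 67), t ≡ 20. Hence a ≡ 21257 + 26123·20 = 543717 (mod 1750241).
From a ≡ 543717 (mod 1750241) write a = 543717 + 1750241t. Substituting into a ≡ 85 (mod 157) gives 1750241t ≡ 59 (mod 157), and since 5⁻¹ ≡ 63 (mod 157), t ≡ 106. Hence a ≡ 543717 + 1750241·106 = 186069263 (mod 274787837).

186069263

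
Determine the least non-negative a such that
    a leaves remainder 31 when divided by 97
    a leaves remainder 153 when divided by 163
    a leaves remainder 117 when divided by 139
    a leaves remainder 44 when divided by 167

The moduli are pairwise coprime; N = 97·163·139·167 = 367020743.
N/97 = 3783719; 3783719 ≡ 40 (mod 97); 40·17 ≡ 1, so inverse 17.
N/163 = 2251661; 2251661 ≡ 142 (mod 163); 142·31 ≡ 1, so inverse 31.
N/139 = 2640437; 2640437 ≡ 132 (mod 139); 132·119 ≡ 1, so inverse 119.
N/167 = 2197729; 2197729 ≡ 9 (mod 167); 9·130 ≡ 1, so inverse 130.
a ≡ 31·3783719·17 + 153·2251661·31 + 117·2640437·119 + 44·2197729·130 = 62007462267.
62007462267 mod 367020743 = 347977443.

347977443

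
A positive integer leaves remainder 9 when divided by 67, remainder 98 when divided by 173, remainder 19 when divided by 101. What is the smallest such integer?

The moduli are pairwise coprime; N = 67·173·101 = 1170691.
N/67 = 17473; 17473 ≡ 53 (mod 67); 53·43 ≡ 1, so inverse 43.
N/173 = 6767; 6767 ≡ 20 (mod 173); 20·26 ≡ 1, so inverse 26.
N/101 = 11591; 11591 ≡ 77 (mod 101); 77·21 ≡ 1, so inverse 21.
x ≡ 9·17473·43 + 98·6767·26 + 19·11591·21 = 28629176.
28629176 mod 1170691 = 532592.

532592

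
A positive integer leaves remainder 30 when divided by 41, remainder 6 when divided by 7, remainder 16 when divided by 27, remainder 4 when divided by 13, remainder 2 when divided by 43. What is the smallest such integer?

2893687

From x ≡ 30 (mod 41) write x = 30 + 41t. Substituting into x ≡ 6 (mod 7) gives 41t ≡ 4 (mod 7), and since 6⁻¹ ≡ 6 (mod 7), t ≡ 3. Hence x ≡ 30 + 41·3 = 153 (mod 287).
From x ≡ 153 (mod 287) write x = 153 + 287t. Substituting into x ≡ 16 (mod 27) gives 287t ≡ 25 (mod 27), and since 17⁻¹ ≡ 8 (mod 27), t ≡ 11. Hence x ≡ 153 + 287·11 = 3310 (mod 7749).
From x ≡ 3310 (mod 7749) write x = 3310 + 7749t. Substituting into x ≡ 4 (mod 13) gives 7749t ≡ 9 (mod 13), and since 1⁻¹ ≡ 1 (mod 13), t ≡ 9. Hence x ≡ 3310 + 7749·9 = 73051 (mod 100737).
From x ≡ 73051 (mod 100737) write x = 73051 + 100737t. Substituting into x ≡ 2 (mod 43) gives 100737t ≡ 8 (mod 43), and since 31⁻¹ ≡ 25 (mod 43), t ≡ 28. Hence x ≡ 73051 + 100737·28 = 2893687 (mod 4331691).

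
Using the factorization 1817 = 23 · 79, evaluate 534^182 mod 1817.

Mod 23: 534 ≡ 5; by Fermat, exponent reduces to 182 mod 22 = 6; 5^6 ≡ 8 (mod 23).
Mod 79: 534 ≡ 60; by Fermat, exponent reduces to 182 mod 78 = 26; 60^26 ≡ 55 (mod 79).
Combine by CRT: x ≡ 8 (mod 23), x ≡ 55 (mod 79) ⇒ x ≡ 1319 (mod 1817).

1319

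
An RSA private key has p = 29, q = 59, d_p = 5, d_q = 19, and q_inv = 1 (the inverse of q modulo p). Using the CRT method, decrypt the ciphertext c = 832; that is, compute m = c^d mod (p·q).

1155

m₁ = c^(d_p) mod p: c ≡ 20 (mod 29), and 20^5 mod 29 = 24.
m₂ = c^(d_q) mod q: c ≡ 6 (mod 59), and 6^19 mod 59 = 34.
h = q_inv·(m₁ − m₂) mod p = 1·(24 − 34) mod 29 = 19.
m = m₂ + h·q = 34 + 19·59 = 1155.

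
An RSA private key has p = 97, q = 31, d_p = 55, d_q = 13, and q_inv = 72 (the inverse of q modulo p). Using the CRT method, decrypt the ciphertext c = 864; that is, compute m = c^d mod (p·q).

1362

m₁ = c^(d_p) mod p: c ≡ 88 (mod 97), and 88^55 mod 97 = 4.
m₂ = c^(d_q) mod q: c ≡ 27 (mod 31), and 27^13 mod 31 = 29.
h = q_inv·(m₁ − m₂) mod p = 72·(4 − 29) mod 97 = 43.
m = m₂ + h·q = 29 + 43·31 = 1362.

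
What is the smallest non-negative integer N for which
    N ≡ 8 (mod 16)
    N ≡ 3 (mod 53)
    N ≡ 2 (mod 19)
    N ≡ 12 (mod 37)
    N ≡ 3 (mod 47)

117080

From N ≡ 8 (mod 16) write N = 8 + 16t. Substituting into N ≡ 3 (mod 53) gives 16t ≡ 48 (mod 53), and since 16⁻¹ ≡ 10 (mod 53), t ≡ 3. Hence N ≡ 8 + 16·3 = 56 (mod 848).
From N ≡ 56 (mod 848) write N = 56 + 848t. Substituting into N ≡ 2 (mod 19) gives 848t ≡ 3 (mod 19), and since 12⁻¹ ≡ 8 (mod 19), t ≡ 5. Hence N ≡ 56 + 848·5 = 4296 (mod 16112).
From N ≡ 4296 (mod 16112) write N = 4296 + 16112t. Substituting into N ≡ 12 (mod 37) gives 16112t ≡ 8 (mod 37), and since 17⁻¹ ≡ 24 (mod 37), t ≡ 7. Hence N ≡ 4296 + 16112·7 = 117080 (mod 596144).
From N ≡ 117080 (mod 596144) write N = 117080 + 596144t. Substituting into N ≡ 3 (mod 47) gives 596144t ≡ 0 (mod 47), and since 43⁻¹ ≡ 35 (mod 47), t ≡ 0. Hence N ≡ 117080 + 596144·0 = 117080 (mod 28018768).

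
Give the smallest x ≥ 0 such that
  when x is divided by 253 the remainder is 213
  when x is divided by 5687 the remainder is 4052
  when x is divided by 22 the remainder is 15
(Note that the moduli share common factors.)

Combine the congruences pairwise.
gcd(253, 5687) = 11 and 11 | (4052 − 213), so the pair is consistent; merging gives x ≡ 49548 (mod 130801), where 130801 = lcm(253, 5687).
gcd(130801, 22) = 11 and 11 | (15 − 49548), so the pair is consistent; merging gives x ≡ 180349 (mod 261602), where 261602 = lcm(130801, 22).
The solution is unique modulo lcm(253, 5687, 22) = 261602.

180349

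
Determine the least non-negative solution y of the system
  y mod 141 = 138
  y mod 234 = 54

gcd(141, 234) = 3 and 3 | (54 − 138), so the pair is consistent; merging gives y ≡ 2394 (mod 10998), where 10998 = lcm(141, 234).
The solution is unique modulo lcm(141, 234) = 10998.

2394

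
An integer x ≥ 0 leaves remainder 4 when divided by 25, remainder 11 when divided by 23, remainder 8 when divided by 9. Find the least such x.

The moduli are pairwise coprime; N = 25·23·9 = 5175.
N/25 = 207; 207 ≡ 7 (mod 25); 7·18 ≡ 1, so inverse 18.
N/23 = 225; 225 ≡ 18 (mod 23); 18·9 ≡ 1, so inverse 9.
N/9 = 575; 575 ≡ 8 (mod 9); 8·8 ≡ 1, so inverse 8.
x ≡ 4·207·18 + 11·225·9 + 8·575·8 = 73979.
73979 mod 5175 = 1529.

1529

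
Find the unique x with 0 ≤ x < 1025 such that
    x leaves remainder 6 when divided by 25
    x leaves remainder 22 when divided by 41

From x ≡ 6 (mod 25) write x = 6 + 25t. Substituting into x ≡ 22 (mod 41) gives 25t ≡ 16 (mod 41), and since 25⁻¹ ≡ 23 (mod 41), t ≡ 40. Hence x ≡ 6 + 25·40 = 1006 (mod 1025).

1006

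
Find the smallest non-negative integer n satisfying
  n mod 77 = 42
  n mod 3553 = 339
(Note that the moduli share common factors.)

3892

Combine the congruences pairwise.
gcd(77, 3553) = 11 and 11 | (339 − 42), so the pair is consistent; merging gives n ≡ 3892 (mod 24871), where 24871 = lcm(77, 3553).
The solution is unique modulo lcm(77, 3553) = 24871.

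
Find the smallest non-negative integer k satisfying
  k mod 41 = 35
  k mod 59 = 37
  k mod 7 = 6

The moduli are pairwise coprime; N = 41·59·7 = 16933.
N/41 = 413; 413 ≡ 3 (mod 41); 3·14 ≡ 1, so inverse 14.
N/59 = 287; 287 ≡ 51 (mod 59); 51·22 ≡ 1, so inverse 22.
N/7 = 2419; 2419 ≡ 4 (mod 7); 4·2 ≡ 1, so inverse 2.
k ≡ 35·413·14 + 37·287·22 + 6·2419·2 = 465016.
465016 mod 16933 = 7825.

7825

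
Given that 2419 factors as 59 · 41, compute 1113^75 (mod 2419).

407

Mod 59: 1113 ≡ 51; by Fermat, exponent reduces to 75 mod 58 = 17; 51^17 ≡ 53 (mod 59).
Mod 41: 1113 ≡ 6; by Fermat, exponent reduces to 75 mod 40 = 35; 6^35 ≡ 38 (mod 41).
Combine by CRT: x ≡ 53 (mod 59), x ≡ 38 (mod 41) ⇒ x ≡ 407 (mod 2419).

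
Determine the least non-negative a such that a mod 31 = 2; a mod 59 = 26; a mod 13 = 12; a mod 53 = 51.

The moduli are pairwise coprime; N = 31·59·13·53 = 1260181.
N/31 = 40651; 40651 ≡ 10 (mod 31); 10·28 ≡ 1, so inverse 28.
N/59 = 21359; 21359 ≡ 1 (mod 59), inverse 1.
N/13 = 96937; 96937 ≡ 9 (mod 13); 9·3 ≡ 1, so inverse 3.
N/53 = 23777; 23777 ≡ 33 (mod 53); 33·45 ≡ 1, so inverse 45.
a ≡ 2·40651·28 + 26·21359·1 + 12·96937·3 + 51·23777·45 = 60889737.
60889737 mod 1260181 = 401049.

401049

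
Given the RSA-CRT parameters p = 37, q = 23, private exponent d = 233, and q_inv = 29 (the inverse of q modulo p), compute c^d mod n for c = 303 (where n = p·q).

16

d_p = d mod (p−1) = 233 mod 36 = 17; d_q = d mod (q−1) = 13.
m₁ = c^(d_p) mod p: c ≡ 7 (mod 37), and 7^17 mod 37 = 16.
m₂ = c^(d_q) mod q: c ≡ 4 (mod 23), and 4^13 mod 23 = 16.
h = q_inv·(m₁ − m₂) mod p = 29·(16 − 16) mod 37 = 0.
m = m₂ + h·q = 16 + 0·23 = 16.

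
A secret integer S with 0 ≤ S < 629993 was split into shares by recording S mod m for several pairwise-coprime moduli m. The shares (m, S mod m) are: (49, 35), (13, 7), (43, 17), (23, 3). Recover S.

387576

From S ≡ 35 (mod 49) write S = 35 + 49t. Substituting into S ≡ 7 (mod 13) gives 49t ≡ 11 (mod 13), and since 10⁻¹ ≡ 4 (mod 13), t ≡ 5. Hence S ≡ 35 + 49·5 = 280 (mod 637).
From S ≡ 280 (mod 637) write S = 280 + 637t. Substituting into S ≡ 17 (mod 43) gives 637t ≡ 38 (mod 43), and since 35⁻¹ ≡ 16 (mod 43), t ≡ 6. Hence S ≡ 280 + 637·6 = 4102 (mod 27391).
From S ≡ 4102 (mod 27391) write S = 4102 + 27391t. Substituting into S ≡ 3 (mod 23) gives 27391t ≡ 18 (mod 23), and since 21⁻¹ ≡ 11 (mod 23), t ≡ 14. Hence S ≡ 4102 + 27391·14 = 387576 (mod 629993).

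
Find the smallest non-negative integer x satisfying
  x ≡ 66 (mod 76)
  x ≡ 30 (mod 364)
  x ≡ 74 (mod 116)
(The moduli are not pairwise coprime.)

Combine the congruences pairwise.
gcd(76, 364) = 4 and 4 | (30 − 66), so the pair is consistent; merging gives x ≡ 4398 (mod 6916), where 6916 = lcm(76, 364).
gcd(6916, 116) = 4 and 4 | (74 − 4398), so the pair is consistent; merging gives x ≡ 45894 (mod 200564), where 200564 = lcm(6916, 116).
The solution is unique modulo lcm(76, 364, 116) = 200564.

45894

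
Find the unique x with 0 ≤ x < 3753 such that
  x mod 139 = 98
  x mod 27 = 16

From x ≡ 98 (mod 139) write x = 98 + 139t. Substituting into x ≡ 16 (mod 27) gives 139t ≡ 26 (mod 27), and since 4⁻¹ ≡ 7 (mod 27), t ≡ 20. Hence x ≡ 98 + 139·20 = 2878 (mod 3753).

2878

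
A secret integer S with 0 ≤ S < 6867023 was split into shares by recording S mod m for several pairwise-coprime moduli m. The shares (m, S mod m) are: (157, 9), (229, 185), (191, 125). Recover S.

The moduli are pairwise coprime; N = 157·229·191 = 6867023.
N/157 = 43739; 43739 ≡ 93 (mod 157); 93·130 ≡ 1, so inverse 130.
N/229 = 29987; 29987 ≡ 217 (mod 229); 217·19 ≡ 1, so inverse 19.
N/191 = 35953; 35953 ≡ 45 (mod 191); 45·17 ≡ 1, so inverse 17.
S ≡ 9·43739·130 + 185·29987·19 + 125·35953·17 = 232979060.
232979060 mod 6867023 = 6367301.

6367301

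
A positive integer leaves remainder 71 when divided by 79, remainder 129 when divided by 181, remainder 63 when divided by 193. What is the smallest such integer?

The moduli are pairwise coprime; N = 79·181·193 = 2759707.
N/79 = 34933; 34933 ≡ 15 (mod 79); 15·58 ≡ 1, so inverse 58.
N/181 = 15247; 15247 ≡ 43 (mod 181); 43·80 ≡ 1, so inverse 80.
N/193 = 14299; 14299 ≡ 17 (mod 193); 17·159 ≡ 1, so inverse 159.
x ≡ 71·34933·58 + 129·15247·80 + 63·14299·159 = 444436217.
444436217 mod 2759707 = 123390.

123390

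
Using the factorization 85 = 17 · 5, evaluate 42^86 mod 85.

4

Mod 17: 42 ≡ 8; by Fermat, exponent reduces to 86 mod 16 = 6; 8^6 ≡ 4 (mod 17).
Mod 5: 42 ≡ 2; by Fermat, exponent reduces to 86 mod 4 = 2; 2^2 ≡ 4 (mod 5).
Combine by CRT: x ≡ 4 (mod 17), x ≡ 4 (mod 5) ⇒ x ≡ 4 (mod 85).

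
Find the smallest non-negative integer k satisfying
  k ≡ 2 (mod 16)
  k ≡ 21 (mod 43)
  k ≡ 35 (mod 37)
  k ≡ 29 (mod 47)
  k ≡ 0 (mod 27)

3991410

From k ≡ 2 (mod 16) write k = 2 + 16t. Substituting into k ≡ 21 (mod 43) gives 16t ≡ 19 (mod 43), and since 16⁻¹ ≡ 35 (mod 43), t ≡ 20. Hence k ≡ 2 + 16·20 = 322 (mod 688).
From k ≡ 322 (mod 688) write k = 322 + 688t. Substituting into k ≡ 35 (mod 37) gives 688t ≡ 9 (mod 37), and since 22⁻¹ ≡ 32 (mod 37), t ≡ 29. Hence k ≡ 322 + 688·29 = 20274 (mod 25456).
From k ≡ 20274 (mod 25456) write k = 20274 + 25456t. Substituting into k ≡ 29 (mod 47) gives 25456t ≡ 12 (mod 47), and since 29⁻¹ ≡ 13 (mod 47), t ≡ 15. Hence k ≡ 20274 + 25456·15 = 402114 (mod 1196432).
From k ≡ 402114 (mod 1196432) write k = 402114 + 1196432t. Substituting into k ≡ 0 (mod 27) gives 1196432t ≡ 24 (mod 27), and since 8⁻¹ ≡ 17 (mod 27), t ≡ 3. Hence k ≡ 402114 + 1196432·3 = 3991410 (mod 32303664).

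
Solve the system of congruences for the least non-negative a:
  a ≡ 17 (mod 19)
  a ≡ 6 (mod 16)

150

From a ≡ 17 (mod 19) write a = 17 + 19t. Substituting into a ≡ 6 (mod 16) gives 19t ≡ 5 (mod 16), and since 3⁻¹ ≡ 11 (mod 16), t ≡ 7. Hence a ≡ 17 + 19·7 = 150 (mod 304).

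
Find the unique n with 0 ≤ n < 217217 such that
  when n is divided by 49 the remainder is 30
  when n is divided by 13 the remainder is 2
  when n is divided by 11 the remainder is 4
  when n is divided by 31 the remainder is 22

The moduli are pairwise coprime; M = 49·13·11·31 = 217217.
M/49 = 4433; 4433 ≡ 23 (mod 49); 23·32 ≡ 1, so inverse 32.
M/13 = 16709; 16709 ≡ 4 (mod 13); 4·10 ≡ 1, so inverse 10.
M/11 = 19747; 19747 ≡ 2 (mod 11); 2·6 ≡ 1, so inverse 6.
M/31 = 7007; 7007 ≡ 1 (mod 31), inverse 1.
n ≡ 30·4433·32 + 2·16709·10 + 4·19747·6 + 22·7007·1 = 5217942.
5217942 mod 217217 = 4734.

4734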